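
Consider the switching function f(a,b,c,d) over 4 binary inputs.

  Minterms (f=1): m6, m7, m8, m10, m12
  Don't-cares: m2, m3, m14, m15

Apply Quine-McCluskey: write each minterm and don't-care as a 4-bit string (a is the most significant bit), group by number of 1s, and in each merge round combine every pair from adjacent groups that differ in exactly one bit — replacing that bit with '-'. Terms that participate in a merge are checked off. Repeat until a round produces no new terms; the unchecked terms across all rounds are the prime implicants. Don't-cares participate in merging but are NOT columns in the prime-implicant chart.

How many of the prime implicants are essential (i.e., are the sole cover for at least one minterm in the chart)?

size-2^0 implicants → 0010(✓)  0011(✓)  0110(✓)  0111(✓)  1000(✓)  1010(✓)  1100(✓)  1110(✓)  1111(✓)
size-2^1 implicants → -010(✓)  -110(✓)  -111(✓)  0-10(✓)  0-11(✓)  001-(✓)  011-(✓)  1-00(✓)  1-10(✓)  10-0(✓)  11-0(✓)  111-(✓)
size-2^2 implicants → --10  -11-  0-1-  1--0
Unchecked terms (primes): --10, -11-, 0-1-, 1--0
Minterm coverage:
  m6 ⊆ --10,-11-,0-1-
  m7 ⊆ -11-,0-1-
  m8 ⊆ 1--0 [E]
  m10 ⊆ --10,1--0
  m12 ⊆ 1--0 [E]
E = {1--0}

1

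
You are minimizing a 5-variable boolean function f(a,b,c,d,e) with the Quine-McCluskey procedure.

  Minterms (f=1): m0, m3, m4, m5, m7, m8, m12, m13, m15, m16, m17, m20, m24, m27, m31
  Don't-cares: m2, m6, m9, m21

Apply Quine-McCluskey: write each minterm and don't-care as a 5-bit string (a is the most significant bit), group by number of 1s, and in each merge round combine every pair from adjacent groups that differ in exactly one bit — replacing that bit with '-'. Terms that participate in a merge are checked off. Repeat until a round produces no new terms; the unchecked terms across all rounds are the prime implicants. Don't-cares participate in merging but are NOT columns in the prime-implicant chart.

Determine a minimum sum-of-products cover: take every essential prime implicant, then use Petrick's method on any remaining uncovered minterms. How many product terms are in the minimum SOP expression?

6

Round 0: 00000✓ 00010✓ 00011✓ 00100✓ 00101✓ 00110✓ 00111✓ 01000✓ 01001✓ 01100✓ 01101✓ 01111✓ 10000✓ 10001✓ 10100✓ 10101✓ 11000✓ 11011✓ 11111✓
Round 1: -0000✓ -0100✓ -0101✓ -1000✓ -1111 0-000✓ 0-100✓ 0-101✓ 0-111✓ 00-00✓ 00-10✓ 00-11✓ 000-0✓ 0001-✓ 001-0✓ 001-1✓ 0010-✓ 0011-✓ 01-00✓ 01-01✓ 0100-✓ 011-1✓ 0110-✓ 1-000✓ 10-00✓ 10-01✓ 1000-✓ 1010-✓ 11-11
Round 2: --000 -0-00 -010- 0--00 0-1-1 0-10- 00--0 00-1- 001-- 01-0- 10-0-
PIs = {--000, -0-00, -010-, -1111, 0--00, 0-1-1, 0-10-, 00--0, 00-1-, 001--, 01-0-, 10-0-, 11-11}
Coverage chart:
  m0: --000,-0-00,0--00,00--0
  m3: 00-1- ←essential
  m4: -0-00,-010-,0--00,0-10-,00--0,001--
  m5: -010-,0-1-1,0-10-,001--
  m7: 0-1-1,00-1-,001--
  m8: --000,0--00,01-0-
  m12: 0--00,0-10-,01-0-
  m13: 0-1-1,0-10-,01-0-
  m15: -1111,0-1-1
  m16: --000,-0-00,10-0-
  m17: 10-0- ←essential
  m20: -0-00,-010-,10-0-
  m24: --000 ←essential
  m27: 11-11 ←essential
  m31: -1111,11-11
Essential: --000, 00-1-, 10-0-, 11-11
Petrick residual → -1111, 0-10-
Min cover (6 terms): c'd'e' + bcde + a'cd' + a'b'd + ab'd' + abde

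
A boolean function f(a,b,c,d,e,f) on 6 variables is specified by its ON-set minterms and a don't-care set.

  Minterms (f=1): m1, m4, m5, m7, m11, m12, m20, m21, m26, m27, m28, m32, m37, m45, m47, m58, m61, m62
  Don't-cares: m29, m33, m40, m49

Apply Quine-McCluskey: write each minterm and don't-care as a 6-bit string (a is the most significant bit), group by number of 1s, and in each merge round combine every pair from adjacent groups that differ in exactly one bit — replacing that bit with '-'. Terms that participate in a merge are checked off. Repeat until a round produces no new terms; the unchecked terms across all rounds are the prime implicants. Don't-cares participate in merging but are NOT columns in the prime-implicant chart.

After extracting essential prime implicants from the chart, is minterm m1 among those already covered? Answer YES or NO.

[col 0] 000001*, 000100*, 000101*, 000111*, 001011*, 001100*, 010100*, 010101*, 011010*, 011011*, 011100*, 011101*, 100000*, 100001*, 100101*, 101000*, 101101*, 101111*, 110001*, 111010*, 111101*, 111110*
[col 1] -00001*, -00101*, -11010, -11101, 0-0100*, 0-0101*, 0-1011, 0-1100*, 00-100*, 000-01*, 0001-1, 00010-*, 01-100*, 01-101*, 01010-*, 01101-, 01110-*, 1-0001, 1-1101, 10-000, 10-101, 100-01*, 10000-, 1011-1, 111-10
[col 2] -00-01, 0--100, 0-010-, 01-10-
Prime implicants: -00-01, -11010, -11101, 0--100, 0-010-, 0-1011, 0001-1, 01-10-, 01101-, 1-0001, 1-1101, 10-000, 10-101, 10000-, 1011-1, 111-10
PI chart (minterm → PIs covering it):
  1 | -00-01  (sole → essential)
  4 | 0--100,0-010-
  5 | -00-01,0-010-,0001-1
  7 | 0001-1  (sole → essential)
  11 | 0-1011  (sole → essential)
  12 | 0--100  (sole → essential)
  20 | 0--100,0-010-,01-10-
  21 | 0-010-,01-10-
  26 | -11010,01101-
  27 | 0-1011,01101-
  28 | 0--100,01-10-
  32 | 10-000,10000-
  37 | -00-01,10-101
  45 | 1-1101,10-101,1011-1
  47 | 1011-1  (sole → essential)
  58 | -11010,111-10
  61 | -11101,1-1101
  62 | 111-10  (sole → essential)
Essential prime implicants: -00-01, 0--100, 0-1011, 0001-1, 1011-1, 111-10

YES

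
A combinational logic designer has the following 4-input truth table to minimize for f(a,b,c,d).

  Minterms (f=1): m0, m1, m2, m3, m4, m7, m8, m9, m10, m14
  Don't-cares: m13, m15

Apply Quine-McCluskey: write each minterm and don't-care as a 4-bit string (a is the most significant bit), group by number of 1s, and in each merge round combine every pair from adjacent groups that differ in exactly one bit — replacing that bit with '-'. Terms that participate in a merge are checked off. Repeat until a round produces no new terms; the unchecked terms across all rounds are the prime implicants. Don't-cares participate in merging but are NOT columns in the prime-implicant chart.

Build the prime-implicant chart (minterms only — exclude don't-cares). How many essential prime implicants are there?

Round 0: 0000✓ 0001✓ 0010✓ 0011✓ 0100✓ 0111✓ 1000✓ 1001✓ 1010✓ 1101✓ 1110✓ 1111✓
Round 1: -000✓ -001✓ -010✓ -111 0-00 0-11 00-0✓ 00-1✓ 000-✓ 001-✓ 1-01 1-10 10-0✓ 100-✓ 11-1 111-
Round 2: -0-0 -00- 00--
PIs = {-0-0, -00-, -111, 0-00, 0-11, 00--, 1-01, 1-10, 11-1, 111-}
Coverage chart:
  m0: -0-0,-00-,0-00,00--
  m1: -00-,00--
  m2: -0-0,00--
  m3: 0-11,00--
  m4: 0-00 ←essential
  m7: -111,0-11
  m8: -0-0,-00-
  m9: -00-,1-01
  m10: -0-0,1-10
  m14: 1-10,111-
Essential: 0-00

1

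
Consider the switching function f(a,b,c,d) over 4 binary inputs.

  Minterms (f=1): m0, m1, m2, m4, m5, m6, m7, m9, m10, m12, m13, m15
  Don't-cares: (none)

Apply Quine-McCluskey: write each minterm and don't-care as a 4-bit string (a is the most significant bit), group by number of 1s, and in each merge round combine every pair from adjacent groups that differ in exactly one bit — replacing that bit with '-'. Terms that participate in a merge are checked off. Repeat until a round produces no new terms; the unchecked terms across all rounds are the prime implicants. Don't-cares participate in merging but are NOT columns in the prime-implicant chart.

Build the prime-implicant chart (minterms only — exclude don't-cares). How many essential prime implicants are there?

4

[col 0] 0000*, 0001*, 0010*, 0100*, 0101*, 0110*, 0111*, 1001*, 1010*, 1100*, 1101*, 1111*
[col 1] -001*, -010, -100*, -101*, -111*, 0-00*, 0-01*, 0-10*, 00-0*, 000-*, 01-0*, 01-1*, 010-*, 011-*, 1-01*, 11-1*, 110-*
[col 2] --01, -1-1, -10-, 0--0, 0-0-, 01--
Prime implicants: --01, -010, -1-1, -10-, 0--0, 0-0-, 01--
PI chart (minterm → PIs covering it):
  0 | 0--0,0-0-
  1 | --01,0-0-
  2 | -010,0--0
  4 | -10-,0--0,0-0-,01--
  5 | --01,-1-1,-10-,0-0-,01--
  6 | 0--0,01--
  7 | -1-1,01--
  9 | --01  (sole → essential)
  10 | -010  (sole → essential)
  12 | -10-  (sole → essential)
  13 | --01,-1-1,-10-
  15 | -1-1  (sole → essential)
Essential prime implicants: --01, -010, -1-1, -10-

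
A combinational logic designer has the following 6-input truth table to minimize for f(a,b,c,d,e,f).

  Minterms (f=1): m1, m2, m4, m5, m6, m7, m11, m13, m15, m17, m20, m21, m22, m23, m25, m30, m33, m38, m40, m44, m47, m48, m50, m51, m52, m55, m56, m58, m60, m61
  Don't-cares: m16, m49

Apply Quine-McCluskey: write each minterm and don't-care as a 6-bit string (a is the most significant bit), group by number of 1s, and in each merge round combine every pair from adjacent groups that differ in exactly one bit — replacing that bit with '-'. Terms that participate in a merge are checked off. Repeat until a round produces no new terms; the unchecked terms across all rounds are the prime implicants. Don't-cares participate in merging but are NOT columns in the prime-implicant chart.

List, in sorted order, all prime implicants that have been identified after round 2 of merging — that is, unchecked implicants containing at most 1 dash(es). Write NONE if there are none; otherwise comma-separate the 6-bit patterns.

[col 0] 000001*, 000010*, 000100*, 000101*, 000110*, 000111*, 001011*, 001101*, 001111*, 010000*, 010001*, 010100*, 010101*, 010110*, 010111*, 011001*, 011110*, 100001*, 100110*, 101000*, 101100*, 101111*, 110000*, 110001*, 110010*, 110011*, 110100*, 110111*, 111000*, 111010*, 111100*, 111101*
[col 1] -00001*, -00110, -01111, -10000*, -10001*, -10100*, -10111, 0-0001*, 0-0100*, 0-0101*, 0-0110*, 0-0111*, 00-101*, 00-111*, 000-01*, 000-10, 0001-0*, 0001-1*, 00010-*, 00011-*, 001-11, 0011-1*, 01-001, 01-110, 010-00*, 010-01*, 01000-*, 0101-0*, 0101-1*, 01010-*, 01011-*, 1-0001*, 1-1000*, 1-1100*, 101-00*, 11-000*, 11-010*, 11-100*, 110-00*, 110-11, 1100-0*, 1100-1*, 11000-*, 11001-*, 111-00*, 1110-0*, 11110-
[col 2] --0001, -10-00, -1000-, 0-0-01, 0-01-0*, 0-01-1*, 0-010-*, 0-011-*, 00-1-1, 0001--*, 010-0-, 0101--*, 1-1-00, 11--00, 11-0-0, 1100--
[col 3] 0-01--
Prime implicants: --0001, -00110, -01111, -10-00, -1000-, -10111, 0-0-01, 0-01--, 00-1-1, 000-10, 001-11, 01-001, 01-110, 010-0-, 1-1-00, 11--00, 11-0-0, 110-11, 1100--, 11110-

-00110, -01111, -10111, 000-10, 001-11, 01-001, 01-110, 110-11, 11110-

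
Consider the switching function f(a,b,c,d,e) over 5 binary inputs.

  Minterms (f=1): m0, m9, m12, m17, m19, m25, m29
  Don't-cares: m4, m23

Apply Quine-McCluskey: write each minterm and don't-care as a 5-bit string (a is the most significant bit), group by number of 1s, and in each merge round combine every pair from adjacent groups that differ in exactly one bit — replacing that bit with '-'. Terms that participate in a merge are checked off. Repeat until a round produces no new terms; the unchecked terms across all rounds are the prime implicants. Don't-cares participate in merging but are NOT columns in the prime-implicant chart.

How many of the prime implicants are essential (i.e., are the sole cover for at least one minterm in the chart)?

Round 0: 00000✓ 00100✓ 01001✓ 01100✓ 10001✓ 10011✓ 10111✓ 11001✓ 11101✓
Round 1: -1001 0-100 00-00 1-001 10-11 100-1 11-01
PIs = {-1001, 0-100, 00-00, 1-001, 10-11, 100-1, 11-01}
Coverage chart:
  m0: 00-00 ←essential
  m9: -1001 ←essential
  m12: 0-100 ←essential
  m17: 1-001,100-1
  m19: 10-11,100-1
  m25: -1001,1-001,11-01
  m29: 11-01 ←essential
Essential: -1001, 0-100, 00-00, 11-01

4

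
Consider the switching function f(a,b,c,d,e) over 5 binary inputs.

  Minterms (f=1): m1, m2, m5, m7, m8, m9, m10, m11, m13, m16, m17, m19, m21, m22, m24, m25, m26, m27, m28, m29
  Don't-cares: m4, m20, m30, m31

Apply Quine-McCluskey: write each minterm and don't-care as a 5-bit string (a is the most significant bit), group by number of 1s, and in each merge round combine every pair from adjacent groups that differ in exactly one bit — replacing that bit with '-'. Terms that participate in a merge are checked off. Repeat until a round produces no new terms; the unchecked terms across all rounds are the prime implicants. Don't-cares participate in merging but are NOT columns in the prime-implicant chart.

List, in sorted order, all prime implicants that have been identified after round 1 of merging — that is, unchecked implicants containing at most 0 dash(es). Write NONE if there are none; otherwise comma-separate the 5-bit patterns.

size-2^0 implicants → 00001(✓)  00010(✓)  00100(✓)  00101(✓)  00111(✓)  01000(✓)  01001(✓)  01010(✓)  01011(✓)  01101(✓)  10000(✓)  10001(✓)  10011(✓)  10100(✓)  10101(✓)  10110(✓)  11000(✓)  11001(✓)  11010(✓)  11011(✓)  11100(✓)  11101(✓)  11110(✓)  11111(✓)
size-2^1 implicants → -0001(✓)  -0100(✓)  -0101(✓)  -1000(✓)  -1001(✓)  -1010(✓)  -1011(✓)  -1101(✓)  0-001(✓)  0-010  0-101(✓)  00-01(✓)  001-1  0010-(✓)  01-01(✓)  010-0(✓)  010-1(✓)  0100-(✓)  0101-(✓)  1-000(✓)  1-001(✓)  1-011(✓)  1-100(✓)  1-101(✓)  1-110(✓)  10-00(✓)  10-01(✓)  100-1(✓)  1000-(✓)  101-0(✓)  1010-(✓)  11-00(✓)  11-01(✓)  11-10(✓)  11-11(✓)  110-0(✓)  110-1(✓)  1100-(✓)  1101-(✓)  111-0(✓)  111-1(✓)  1110-(✓)  1111-(✓)
size-2^2 implicants → --001(✓)  --101(✓)  -0-01(✓)  -010-  -1-01(✓)  -10-0(✓)  -10-1(✓)  -100-(✓)  -101-(✓)  0--01(✓)  010--(✓)  1--00(✓)  1--01(✓)  1-0-1  1-00-(✓)  1-1-0  1-10-(✓)  10-0-(✓)  11--0(✓)  11--1(✓)  11-0-(✓)  11-1-(✓)  110--(✓)  111--(✓)
size-2^3 implicants → ---01  -10--  1--0-  11---
Unchecked terms (primes): ---01, -010-, -10--, 0-010, 001-1, 1--0-, 1-0-1, 1-1-0, 11---

NONE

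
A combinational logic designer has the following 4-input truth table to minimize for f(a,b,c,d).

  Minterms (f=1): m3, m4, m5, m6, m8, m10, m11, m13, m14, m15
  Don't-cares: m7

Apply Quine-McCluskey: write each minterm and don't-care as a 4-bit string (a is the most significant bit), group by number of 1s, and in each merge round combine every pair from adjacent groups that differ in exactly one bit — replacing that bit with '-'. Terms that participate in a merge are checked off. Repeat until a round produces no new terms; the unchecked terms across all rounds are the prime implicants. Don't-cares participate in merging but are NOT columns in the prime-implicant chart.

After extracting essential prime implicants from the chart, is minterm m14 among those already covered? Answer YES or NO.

NO

Round 0: 0011✓ 0100✓ 0101✓ 0110✓ 0111✓ 1000✓ 1010✓ 1011✓ 1101✓ 1110✓ 1111✓
Round 1: -011✓ -101✓ -110✓ -111✓ 0-11✓ 01-0✓ 01-1✓ 010-✓ 011-✓ 1-10✓ 1-11✓ 10-0 101-✓ 11-1✓ 111-✓
Round 2: --11 -1-1 -11- 01-- 1-1-
PIs = {--11, -1-1, -11-, 01--, 1-1-, 10-0}
Coverage chart:
  m3: --11 ←essential
  m4: 01-- ←essential
  m5: -1-1,01--
  m6: -11-,01--
  m8: 10-0 ←essential
  m10: 1-1-,10-0
  m11: --11,1-1-
  m13: -1-1 ←essential
  m14: -11-,1-1-
  m15: --11,-1-1,-11-,1-1-
Essential: --11, -1-1, 01--, 10-0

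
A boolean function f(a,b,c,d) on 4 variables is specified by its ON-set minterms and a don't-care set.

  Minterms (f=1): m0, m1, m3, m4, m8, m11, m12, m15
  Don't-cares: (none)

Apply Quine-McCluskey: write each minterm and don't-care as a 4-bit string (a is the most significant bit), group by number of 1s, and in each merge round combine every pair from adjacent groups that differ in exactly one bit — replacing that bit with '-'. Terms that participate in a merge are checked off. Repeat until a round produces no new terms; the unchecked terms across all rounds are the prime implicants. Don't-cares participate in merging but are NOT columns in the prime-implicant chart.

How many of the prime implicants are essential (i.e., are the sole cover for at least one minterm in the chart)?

[col 0] 0000*, 0001*, 0011*, 0100*, 1000*, 1011*, 1100*, 1111*
[col 1] -000*, -011, -100*, 0-00*, 00-1, 000-, 1-00*, 1-11
[col 2] --00
Prime implicants: --00, -011, 00-1, 000-, 1-11
PI chart (minterm → PIs covering it):
  0 | --00,000-
  1 | 00-1,000-
  3 | -011,00-1
  4 | --00  (sole → essential)
  8 | --00  (sole → essential)
  11 | -011,1-11
  12 | --00  (sole → essential)
  15 | 1-11  (sole → essential)
Essential prime implicants: --00, 1-11

2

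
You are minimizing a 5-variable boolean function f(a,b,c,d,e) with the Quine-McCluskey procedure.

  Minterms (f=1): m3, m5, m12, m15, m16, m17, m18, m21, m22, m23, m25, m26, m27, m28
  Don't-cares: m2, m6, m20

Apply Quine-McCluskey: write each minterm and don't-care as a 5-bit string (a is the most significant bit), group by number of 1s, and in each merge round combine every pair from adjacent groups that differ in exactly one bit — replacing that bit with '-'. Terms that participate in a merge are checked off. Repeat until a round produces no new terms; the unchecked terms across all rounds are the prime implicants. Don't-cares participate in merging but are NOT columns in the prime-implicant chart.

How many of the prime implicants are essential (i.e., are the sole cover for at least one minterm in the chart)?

[col 0] 00010*, 00011*, 00101*, 00110*, 01100*, 01111, 10000*, 10001*, 10010*, 10100*, 10101*, 10110*, 10111*, 11001*, 11010*, 11011*, 11100*
[col 1] -0010*, -0101, -0110*, -1100, 00-10*, 0001-, 1-001, 1-010, 1-100, 10-00*, 10-01*, 10-10*, 100-0*, 1000-*, 101-0*, 101-1*, 1010-*, 1011-*, 110-1, 1101-
[col 2] -0-10, 10--0, 10-0-, 101--
Prime implicants: -0-10, -0101, -1100, 0001-, 01111, 1-001, 1-010, 1-100, 10--0, 10-0-, 101--, 110-1, 1101-
PI chart (minterm → PIs covering it):
  3 | 0001-  (sole → essential)
  5 | -0101  (sole → essential)
  12 | -1100  (sole → essential)
  15 | 01111  (sole → essential)
  16 | 10--0,10-0-
  17 | 1-001,10-0-
  18 | -0-10,1-010,10--0
  21 | -0101,10-0-,101--
  22 | -0-10,10--0,101--
  23 | 101--  (sole → essential)
  25 | 1-001,110-1
  26 | 1-010,1101-
  27 | 110-1,1101-
  28 | -1100,1-100
Essential prime implicants: -0101, -1100, 0001-, 01111, 101--

5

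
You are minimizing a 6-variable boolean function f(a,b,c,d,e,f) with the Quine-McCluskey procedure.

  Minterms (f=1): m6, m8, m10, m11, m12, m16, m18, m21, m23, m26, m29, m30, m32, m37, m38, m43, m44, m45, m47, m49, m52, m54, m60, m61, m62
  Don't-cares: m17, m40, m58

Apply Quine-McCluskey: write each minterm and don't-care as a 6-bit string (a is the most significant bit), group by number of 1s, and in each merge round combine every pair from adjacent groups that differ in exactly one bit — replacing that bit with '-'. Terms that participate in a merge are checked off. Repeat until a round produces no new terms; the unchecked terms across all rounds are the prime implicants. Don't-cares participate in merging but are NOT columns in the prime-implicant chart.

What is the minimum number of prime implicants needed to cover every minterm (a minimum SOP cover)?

12

[col 0] 000110*, 001000*, 001010*, 001011*, 001100*, 010000*, 010001*, 010010*, 010101*, 010111*, 011010*, 011101*, 011110*, 100000*, 100101*, 100110*, 101000*, 101011*, 101100*, 101101*, 101111*, 110001*, 110100*, 110110*, 111010*, 111100*, 111101*, 111110*
[col 1] -00110, -01000*, -01011, -01100*, -10001, -11010*, -11101, -11110*, 0-1010, 001-00*, 0010-0, 00101-, 01-010, 01-101, 010-01, 0100-0, 01000-, 0101-1, 011-10*, 1-0110, 1-1100*, 1-1101*, 10-000, 10-101, 101-00*, 101-11, 1011-1, 10110-*, 11-100*, 11-110*, 1101-0*, 111-10*, 1111-0*, 11110-*
[col 2] -01-00, -11-10, 1-110-, 11-1-0
Prime implicants: -00110, -01-00, -01011, -10001, -11-10, -11101, 0-1010, 0010-0, 00101-, 01-010, 01-101, 010-01, 0100-0, 01000-, 0101-1, 1-0110, 1-110-, 10-000, 10-101, 101-11, 1011-1, 11-1-0
PI chart (minterm → PIs covering it):
  6 | -00110  (sole → essential)
  8 | -01-00,0010-0
  10 | 0-1010,0010-0,00101-
  11 | -01011,00101-
  12 | -01-00  (sole → essential)
  16 | 0100-0,01000-
  18 | 01-010,0100-0
  21 | 01-101,010-01,0101-1
  23 | 0101-1  (sole → essential)
  26 | -11-10,0-1010,01-010
  29 | -11101,01-101
  30 | -11-10  (sole → essential)
  32 | 10-000  (sole → essential)
  37 | 10-101  (sole → essential)
  38 | -00110,1-0110
  43 | -01011,101-11
  44 | -01-00,1-110-
  45 | 1-110-,10-101,1011-1
  47 | 101-11,1011-1
  49 | -10001  (sole → essential)
  52 | 11-1-0  (sole → essential)
  54 | 1-0110,11-1-0
  60 | 1-110-,11-1-0
  61 | -11101,1-110-
  62 | -11-10,11-1-0
Essential prime implicants: -00110, -01-00, -10001, -11-10, 0101-1, 10-000, 10-101, 11-1-0
Petrick residual → -11101, 00101-, 0100-0, 101-11
Minimum SOP uses 12 PIs: b'c'def' + b'ce'f' + bc'd'e'f + bcef' + bcde'f + a'b'cd'e + a'bc'd'f' + a'bc'df + ab'd'e'f' + ab'de'f + ab'cef + abdf'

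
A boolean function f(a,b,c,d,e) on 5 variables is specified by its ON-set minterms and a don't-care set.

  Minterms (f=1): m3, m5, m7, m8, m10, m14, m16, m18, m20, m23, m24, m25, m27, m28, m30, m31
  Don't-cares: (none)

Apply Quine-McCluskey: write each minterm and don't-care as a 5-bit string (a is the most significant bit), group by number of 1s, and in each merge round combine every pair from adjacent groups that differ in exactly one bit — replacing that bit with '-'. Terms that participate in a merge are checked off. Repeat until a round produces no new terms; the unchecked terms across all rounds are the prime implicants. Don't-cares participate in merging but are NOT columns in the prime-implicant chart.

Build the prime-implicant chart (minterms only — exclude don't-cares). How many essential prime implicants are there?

4

size-2^0 implicants → 00011(✓)  00101(✓)  00111(✓)  01000(✓)  01010(✓)  01110(✓)  10000(✓)  10010(✓)  10100(✓)  10111(✓)  11000(✓)  11001(✓)  11011(✓)  11100(✓)  11110(✓)  11111(✓)
size-2^1 implicants → -0111  -1000  -1110  00-11  001-1  01-10  010-0  1-000(✓)  1-100(✓)  1-111  10-00(✓)  100-0  11-00(✓)  11-11  110-1  1100-  111-0  1111-
size-2^2 implicants → 1--00
Unchecked terms (primes): -0111, -1000, -1110, 00-11, 001-1, 01-10, 010-0, 1--00, 1-111, 100-0, 11-11, 110-1, 1100-, 111-0, 1111-
Minterm coverage:
  m3 ⊆ 00-11 [E]
  m5 ⊆ 001-1 [E]
  m7 ⊆ -0111,00-11,001-1
  m8 ⊆ -1000,010-0
  m10 ⊆ 01-10,010-0
  m14 ⊆ -1110,01-10
  m16 ⊆ 1--00,100-0
  m18 ⊆ 100-0 [E]
  m20 ⊆ 1--00 [E]
  m23 ⊆ -0111,1-111
  m24 ⊆ -1000,1--00,1100-
  m25 ⊆ 110-1,1100-
  m27 ⊆ 11-11,110-1
  m28 ⊆ 1--00,111-0
  m30 ⊆ -1110,111-0,1111-
  m31 ⊆ 1-111,11-11,1111-
E = {00-11, 001-1, 1--00, 100-0}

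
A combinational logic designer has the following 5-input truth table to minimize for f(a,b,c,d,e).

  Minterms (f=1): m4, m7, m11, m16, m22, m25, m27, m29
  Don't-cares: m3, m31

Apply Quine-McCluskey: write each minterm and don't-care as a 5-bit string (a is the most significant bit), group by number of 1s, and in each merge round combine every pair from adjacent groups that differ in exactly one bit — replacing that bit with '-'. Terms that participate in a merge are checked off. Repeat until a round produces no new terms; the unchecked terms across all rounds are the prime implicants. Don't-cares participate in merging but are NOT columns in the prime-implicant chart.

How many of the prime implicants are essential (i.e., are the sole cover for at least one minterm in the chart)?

5

[col 0] 00011*, 00100, 00111*, 01011*, 10000, 10110, 11001*, 11011*, 11101*, 11111*
[col 1] -1011, 0-011, 00-11, 11-01*, 11-11*, 110-1*, 111-1*
[col 2] 11--1
Prime implicants: -1011, 0-011, 00-11, 00100, 10000, 10110, 11--1
PI chart (minterm → PIs covering it):
  4 | 00100  (sole → essential)
  7 | 00-11  (sole → essential)
  11 | -1011,0-011
  16 | 10000  (sole → essential)
  22 | 10110  (sole → essential)
  25 | 11--1  (sole → essential)
  27 | -1011,11--1
  29 | 11--1  (sole → essential)
Essential prime implicants: 00-11, 00100, 10000, 10110, 11--1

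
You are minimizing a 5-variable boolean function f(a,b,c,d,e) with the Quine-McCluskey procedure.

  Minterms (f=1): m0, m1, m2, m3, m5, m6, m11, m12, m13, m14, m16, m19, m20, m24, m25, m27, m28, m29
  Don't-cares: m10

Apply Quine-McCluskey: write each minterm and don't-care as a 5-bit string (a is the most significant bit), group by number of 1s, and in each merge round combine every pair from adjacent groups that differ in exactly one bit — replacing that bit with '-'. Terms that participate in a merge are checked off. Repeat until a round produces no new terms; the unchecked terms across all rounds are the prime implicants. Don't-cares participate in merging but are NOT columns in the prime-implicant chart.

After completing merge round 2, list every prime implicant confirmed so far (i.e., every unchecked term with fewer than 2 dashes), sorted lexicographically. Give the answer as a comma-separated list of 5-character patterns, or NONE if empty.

-0000, 0-101, 00-01, 011-0, 110-1

Round 0: 00000✓ 00001✓ 00010✓ 00011✓ 00101✓ 00110✓ 01010✓ 01011✓ 01100✓ 01101✓ 01110✓ 10000✓ 10011✓ 10100✓ 11000✓ 11001✓ 11011✓ 11100✓ 11101✓
Round 1: -0000 -0011✓ -1011✓ -1100✓ -1101✓ 0-010✓ 0-011✓ 0-101 0-110✓ 00-01 00-10✓ 000-0✓ 000-1✓ 0000-✓ 0001-✓ 01-10✓ 0101-✓ 011-0 0110-✓ 1-000✓ 1-011✓ 1-100✓ 10-00✓ 11-00✓ 11-01✓ 110-1 1100-✓ 1110-✓
Round 2: --011 -110- 0--10 0-01- 000-- 1--00 11-0-
PIs = {--011, -0000, -110-, 0--10, 0-01-, 0-101, 00-01, 000--, 011-0, 1--00, 11-0-, 110-1}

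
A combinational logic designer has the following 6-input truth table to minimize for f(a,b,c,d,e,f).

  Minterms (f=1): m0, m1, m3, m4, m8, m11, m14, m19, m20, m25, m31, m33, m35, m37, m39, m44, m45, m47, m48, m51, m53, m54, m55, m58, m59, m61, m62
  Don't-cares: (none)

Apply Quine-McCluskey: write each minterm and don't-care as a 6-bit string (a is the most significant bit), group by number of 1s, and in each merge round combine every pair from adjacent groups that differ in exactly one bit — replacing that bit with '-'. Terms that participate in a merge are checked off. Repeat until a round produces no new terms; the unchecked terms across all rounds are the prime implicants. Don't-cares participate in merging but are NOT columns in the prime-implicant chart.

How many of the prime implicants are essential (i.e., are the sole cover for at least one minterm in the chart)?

11

size-2^0 implicants → 000000(✓)  000001(✓)  000011(✓)  000100(✓)  001000(✓)  001011(✓)  001110  010011(✓)  010100(✓)  011001  011111  100001(✓)  100011(✓)  100101(✓)  100111(✓)  101100(✓)  101101(✓)  101111(✓)  110000  110011(✓)  110101(✓)  110110(✓)  110111(✓)  111010(✓)  111011(✓)  111101(✓)  111110(✓)
size-2^1 implicants → -00001(✓)  -00011(✓)  -10011(✓)  0-0011(✓)  0-0100  00-000  00-011  000-00  0000-1(✓)  00000-  1-0011(✓)  1-0101(✓)  1-0111(✓)  1-1101(✓)  10-101(✓)  10-111(✓)  100-01(✓)  100-11(✓)  1000-1(✓)  1001-1(✓)  1011-1(✓)  10110-  11-011  11-101(✓)  11-110  110-11(✓)  1101-1(✓)  11011-  111-10  11101-
size-2^2 implicants → --0011  -000-1  1--101  1-0-11  1-01-1  10-1-1  100--1
Unchecked terms (primes): --0011, -000-1, 0-0100, 00-000, 00-011, 000-00, 00000-, 001110, 011001, 011111, 1--101, 1-0-11, 1-01-1, 10-1-1, 100--1, 10110-, 11-011, 11-110, 110000, 11011-, 111-10, 11101-
Minterm coverage:
  m0 ⊆ 00-000,000-00,00000-
  m1 ⊆ -000-1,00000-
  m3 ⊆ --0011,-000-1,00-011
  m4 ⊆ 0-0100,000-00
  m8 ⊆ 00-000 [E]
  m11 ⊆ 00-011 [E]
  m14 ⊆ 001110 [E]
  m19 ⊆ --0011 [E]
  m20 ⊆ 0-0100 [E]
  m25 ⊆ 011001 [E]
  m31 ⊆ 011111 [E]
  m33 ⊆ -000-1,100--1
  m35 ⊆ --0011,-000-1,1-0-11,100--1
  m37 ⊆ 1--101,1-01-1,10-1-1,100--1
  m39 ⊆ 1-0-11,1-01-1,10-1-1,100--1
  m44 ⊆ 10110- [E]
  m45 ⊆ 1--101,10-1-1,10110-
  m47 ⊆ 10-1-1 [E]
  m48 ⊆ 110000 [E]
  m51 ⊆ --0011,1-0-11,11-011
  m53 ⊆ 1--101,1-01-1
  m54 ⊆ 11-110,11011-
  m55 ⊆ 1-0-11,1-01-1,11011-
  m58 ⊆ 111-10,11101-
  m59 ⊆ 11-011,11101-
  m61 ⊆ 1--101 [E]
  m62 ⊆ 11-110,111-10
E = {--0011, 0-0100, 00-000, 00-011, 001110, 011001, 011111, 1--101, 10-1-1, 10110-, 110000}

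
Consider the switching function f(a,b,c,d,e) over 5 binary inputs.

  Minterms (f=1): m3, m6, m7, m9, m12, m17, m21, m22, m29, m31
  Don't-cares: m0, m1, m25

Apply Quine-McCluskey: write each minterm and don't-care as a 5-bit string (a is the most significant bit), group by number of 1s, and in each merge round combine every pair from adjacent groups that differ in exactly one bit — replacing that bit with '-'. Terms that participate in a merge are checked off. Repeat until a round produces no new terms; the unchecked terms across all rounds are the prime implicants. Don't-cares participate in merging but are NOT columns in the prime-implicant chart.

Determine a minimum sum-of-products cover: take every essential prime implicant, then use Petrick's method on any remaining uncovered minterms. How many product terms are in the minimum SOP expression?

size-2^0 implicants → 00000(✓)  00001(✓)  00011(✓)  00110(✓)  00111(✓)  01001(✓)  01100  10001(✓)  10101(✓)  10110(✓)  11001(✓)  11101(✓)  11111(✓)
size-2^1 implicants → -0001(✓)  -0110  -1001(✓)  0-001(✓)  00-11  000-1  0000-  0011-  1-001(✓)  1-101(✓)  10-01(✓)  11-01(✓)  111-1
size-2^2 implicants → --001  1--01
Unchecked terms (primes): --001, -0110, 00-11, 000-1, 0000-, 0011-, 01100, 1--01, 111-1
Minterm coverage:
  m3 ⊆ 00-11,000-1
  m6 ⊆ -0110,0011-
  m7 ⊆ 00-11,0011-
  m9 ⊆ --001 [E]
  m12 ⊆ 01100 [E]
  m17 ⊆ --001,1--01
  m21 ⊆ 1--01 [E]
  m22 ⊆ -0110 [E]
  m29 ⊆ 1--01,111-1
  m31 ⊆ 111-1 [E]
E = {--001, -0110, 01100, 1--01, 111-1}
Petrick residual → 00-11
Cover = c'd'e + b'cde' + a'b'de + a'bcd'e' + ad'e + abce  |cover|=6

6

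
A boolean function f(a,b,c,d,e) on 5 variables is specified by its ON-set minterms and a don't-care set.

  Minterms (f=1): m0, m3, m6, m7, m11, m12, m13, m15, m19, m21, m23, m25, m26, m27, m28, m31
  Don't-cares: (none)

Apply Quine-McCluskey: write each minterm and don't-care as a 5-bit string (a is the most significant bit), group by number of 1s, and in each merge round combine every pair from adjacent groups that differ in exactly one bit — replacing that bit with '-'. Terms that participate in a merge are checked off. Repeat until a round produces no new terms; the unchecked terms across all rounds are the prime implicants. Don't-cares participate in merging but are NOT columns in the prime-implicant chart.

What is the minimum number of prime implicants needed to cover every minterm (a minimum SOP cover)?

[col 0] 00000, 00011*, 00110*, 00111*, 01011*, 01100*, 01101*, 01111*, 10011*, 10101*, 10111*, 11001*, 11010*, 11011*, 11100*, 11111*
[col 1] -0011*, -0111*, -1011*, -1100, -1111*, 0-011*, 0-111*, 00-11*, 0011-, 01-11*, 011-1, 0110-, 1-011*, 1-111*, 10-11*, 101-1, 11-11*, 110-1, 1101-
[col 2] --011*, --111*, -0-11*, -1-11*, 0--11*, 1--11*
[col 3] ---11
Prime implicants: ---11, -1100, 00000, 0011-, 011-1, 0110-, 101-1, 110-1, 1101-
PI chart (minterm → PIs covering it):
  0 | 00000  (sole → essential)
  3 | ---11  (sole → essential)
  6 | 0011-  (sole → essential)
  7 | ---11,0011-
  11 | ---11  (sole → essential)
  12 | -1100,0110-
  13 | 011-1,0110-
  15 | ---11,011-1
  19 | ---11  (sole → essential)
  21 | 101-1  (sole → essential)
  23 | ---11,101-1
  25 | 110-1  (sole → essential)
  26 | 1101-  (sole → essential)
  27 | ---11,110-1,1101-
  28 | -1100  (sole → essential)
  31 | ---11  (sole → essential)
Essential prime implicants: ---11, -1100, 00000, 0011-, 101-1, 110-1, 1101-
Petrick residual → 011-1
Minimum SOP uses 8 PIs: de + bcd'e' + a'b'c'd'e' + a'b'cd + a'bce + ab'ce + abc'e + abc'd

8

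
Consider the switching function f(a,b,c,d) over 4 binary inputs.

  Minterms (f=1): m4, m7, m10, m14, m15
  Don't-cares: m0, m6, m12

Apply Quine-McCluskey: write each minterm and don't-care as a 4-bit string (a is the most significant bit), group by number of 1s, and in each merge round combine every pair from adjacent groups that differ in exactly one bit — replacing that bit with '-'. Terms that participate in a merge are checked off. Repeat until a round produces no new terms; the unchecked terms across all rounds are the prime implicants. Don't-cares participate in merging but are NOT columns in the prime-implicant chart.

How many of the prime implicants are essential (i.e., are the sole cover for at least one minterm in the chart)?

2

Round 0: 0000✓ 0100✓ 0110✓ 0111✓ 1010✓ 1100✓ 1110✓ 1111✓
Round 1: -100✓ -110✓ -111✓ 0-00 01-0✓ 011-✓ 1-10 11-0✓ 111-✓
Round 2: -1-0 -11-
PIs = {-1-0, -11-, 0-00, 1-10}
Coverage chart:
  m4: -1-0,0-00
  m7: -11- ←essential
  m10: 1-10 ←essential
  m14: -1-0,-11-,1-10
  m15: -11- ←essential
Essential: -11-, 1-10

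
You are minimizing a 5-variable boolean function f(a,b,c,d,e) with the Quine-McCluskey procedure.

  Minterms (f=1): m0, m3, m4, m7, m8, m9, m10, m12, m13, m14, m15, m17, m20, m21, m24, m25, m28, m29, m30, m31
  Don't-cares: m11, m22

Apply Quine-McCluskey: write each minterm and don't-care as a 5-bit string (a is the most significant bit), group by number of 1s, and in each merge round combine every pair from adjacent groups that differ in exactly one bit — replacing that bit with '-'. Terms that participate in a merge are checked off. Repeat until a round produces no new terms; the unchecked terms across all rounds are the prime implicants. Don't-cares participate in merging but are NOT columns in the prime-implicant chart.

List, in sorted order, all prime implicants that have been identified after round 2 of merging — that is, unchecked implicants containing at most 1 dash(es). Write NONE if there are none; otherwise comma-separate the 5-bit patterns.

NONE

[col 0] 00000*, 00011*, 00100*, 00111*, 01000*, 01001*, 01010*, 01011*, 01100*, 01101*, 01110*, 01111*, 10001*, 10100*, 10101*, 10110*, 11000*, 11001*, 11100*, 11101*, 11110*, 11111*
[col 1] -0100*, -1000*, -1001*, -1100*, -1101*, -1110*, -1111*, 0-000*, 0-011*, 0-100*, 0-111*, 00-00*, 00-11*, 01-00*, 01-01*, 01-10*, 01-11*, 010-0*, 010-1*, 0100-*, 0101-*, 011-0*, 011-1*, 0110-*, 0111-*, 1-001*, 1-100*, 1-101*, 1-110*, 10-01*, 101-0*, 1010-*, 11-00*, 11-01*, 1100-*, 111-0*, 111-1*, 1110-*, 1111-*
[col 2] --100, -1-00*, -1-01*, -100-*, -11-0*, -11-1*, -110-*, -111-*, 0--00, 0--11, 01--0*, 01--1*, 01-0-*, 01-1-*, 010--*, 011--*, 1--01, 1-1-0, 1-10-, 11-0-*, 111--*
[col 3] -1-0-, -11--, 01---
Prime implicants: --100, -1-0-, -11--, 0--00, 0--11, 01---, 1--01, 1-1-0, 1-10-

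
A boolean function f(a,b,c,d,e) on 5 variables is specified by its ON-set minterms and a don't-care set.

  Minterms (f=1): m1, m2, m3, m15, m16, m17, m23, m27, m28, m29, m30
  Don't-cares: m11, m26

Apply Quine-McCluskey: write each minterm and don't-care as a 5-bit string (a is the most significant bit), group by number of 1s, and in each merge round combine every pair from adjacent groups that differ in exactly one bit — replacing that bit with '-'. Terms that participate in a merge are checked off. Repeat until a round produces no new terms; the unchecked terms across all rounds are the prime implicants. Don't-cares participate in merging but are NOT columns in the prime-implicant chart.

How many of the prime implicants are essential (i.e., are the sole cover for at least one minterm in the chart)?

5

Round 0: 00001✓ 00010✓ 00011✓ 01011✓ 01111✓ 10000✓ 10001✓ 10111 11010✓ 11011✓ 11100✓ 11101✓ 11110✓
Round 1: -0001 -1011 0-011 000-1 0001- 01-11 1000- 11-10 1101- 111-0 1110-
PIs = {-0001, -1011, 0-011, 000-1, 0001-, 01-11, 1000-, 10111, 11-10, 1101-, 111-0, 1110-}
Coverage chart:
  m1: -0001,000-1
  m2: 0001- ←essential
  m3: 0-011,000-1,0001-
  m15: 01-11 ←essential
  m16: 1000- ←essential
  m17: -0001,1000-
  m23: 10111 ←essential
  m27: -1011,1101-
  m28: 111-0,1110-
  m29: 1110- ←essential
  m30: 11-10,111-0
Essential: 0001-, 01-11, 1000-, 10111, 1110-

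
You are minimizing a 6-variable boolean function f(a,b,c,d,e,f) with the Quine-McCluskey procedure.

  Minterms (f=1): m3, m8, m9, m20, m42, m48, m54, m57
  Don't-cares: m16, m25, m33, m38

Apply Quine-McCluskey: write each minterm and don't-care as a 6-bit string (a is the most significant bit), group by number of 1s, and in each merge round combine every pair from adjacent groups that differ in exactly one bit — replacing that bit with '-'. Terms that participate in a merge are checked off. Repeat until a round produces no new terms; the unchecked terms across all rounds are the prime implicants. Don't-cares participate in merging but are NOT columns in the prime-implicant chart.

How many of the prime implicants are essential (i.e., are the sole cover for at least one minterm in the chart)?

Round 0: 000011 001000✓ 001001✓ 010000✓ 010100✓ 011001✓ 100001 100110✓ 101010 110000✓ 110110✓ 111001✓
Round 1: -10000 -11001 0-1001 00100- 010-00 1-0110
PIs = {-10000, -11001, 0-1001, 000011, 00100-, 010-00, 1-0110, 100001, 101010}
Coverage chart:
  m3: 000011 ←essential
  m8: 00100- ←essential
  m9: 0-1001,00100-
  m20: 010-00 ←essential
  m42: 101010 ←essential
  m48: -10000 ←essential
  m54: 1-0110 ←essential
  m57: -11001 ←essential
Essential: -10000, -11001, 000011, 00100-, 010-00, 1-0110, 101010

7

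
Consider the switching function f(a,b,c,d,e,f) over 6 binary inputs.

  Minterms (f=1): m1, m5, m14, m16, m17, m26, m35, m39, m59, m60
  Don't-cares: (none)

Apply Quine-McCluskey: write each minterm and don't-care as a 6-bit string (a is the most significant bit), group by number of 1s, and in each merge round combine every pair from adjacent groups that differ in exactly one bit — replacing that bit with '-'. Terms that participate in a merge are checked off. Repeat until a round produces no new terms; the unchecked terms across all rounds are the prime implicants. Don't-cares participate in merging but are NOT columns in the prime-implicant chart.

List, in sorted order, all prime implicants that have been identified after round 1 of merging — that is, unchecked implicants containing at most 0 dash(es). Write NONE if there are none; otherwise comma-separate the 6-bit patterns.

001110, 011010, 111011, 111100

[col 0] 000001*, 000101*, 001110, 010000*, 010001*, 011010, 100011*, 100111*, 111011, 111100
[col 1] 0-0001, 000-01, 01000-, 100-11
Prime implicants: 0-0001, 000-01, 001110, 01000-, 011010, 100-11, 111011, 111100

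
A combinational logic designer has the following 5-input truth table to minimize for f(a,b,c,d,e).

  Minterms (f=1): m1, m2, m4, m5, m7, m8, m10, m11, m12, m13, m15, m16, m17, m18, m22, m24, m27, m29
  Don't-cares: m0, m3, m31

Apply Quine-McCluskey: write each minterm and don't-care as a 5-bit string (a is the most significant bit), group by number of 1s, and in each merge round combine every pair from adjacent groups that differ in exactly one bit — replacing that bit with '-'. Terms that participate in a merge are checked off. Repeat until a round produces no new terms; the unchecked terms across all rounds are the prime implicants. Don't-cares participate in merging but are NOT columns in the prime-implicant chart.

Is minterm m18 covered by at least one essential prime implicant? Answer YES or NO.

[col 0] 00000*, 00001*, 00010*, 00011*, 00100*, 00101*, 00111*, 01000*, 01010*, 01011*, 01100*, 01101*, 01111*, 10000*, 10001*, 10010*, 10110*, 11000*, 11011*, 11101*, 11111*
[col 1] -0000*, -0001*, -0010*, -1000*, -1011*, -1101*, -1111*, 0-000*, 0-010*, 0-011*, 0-100*, 0-101*, 0-111*, 00-00*, 00-01*, 00-11*, 000-0*, 000-1*, 0000-*, 0001-*, 001-1*, 0010-*, 01-00*, 01-11*, 010-0*, 0101-*, 011-1*, 0110-*, 1-000*, 10-10, 100-0*, 1000-*, 11-11*, 111-1*
[col 2] --000, -00-0, -000-, -1-11, -11-1, 0--00, 0--11, 0-0-0, 0-01-, 0-1-1, 0-10-, 00--1, 00-0-, 000--
Prime implicants: --000, -00-0, -000-, -1-11, -11-1, 0--00, 0--11, 0-0-0, 0-01-, 0-1-1, 0-10-, 00--1, 00-0-, 000--, 10-10
PI chart (minterm → PIs covering it):
  1 | -000-,00--1,00-0-,000--
  2 | -00-0,0-0-0,0-01-,000--
  4 | 0--00,0-10-,00-0-
  5 | 0-1-1,0-10-,00--1,00-0-
  7 | 0--11,0-1-1,00--1
  8 | --000,0--00,0-0-0
  10 | 0-0-0,0-01-
  11 | -1-11,0--11,0-01-
  12 | 0--00,0-10-
  13 | -11-1,0-1-1,0-10-
  15 | -1-11,-11-1,0--11,0-1-1
  16 | --000,-00-0,-000-
  17 | -000-  (sole → essential)
  18 | -00-0,10-10
  22 | 10-10  (sole → essential)
  24 | --000  (sole → essential)
  27 | -1-11  (sole → essential)
  29 | -11-1  (sole → essential)
Essential prime implicants: --000, -000-, -1-11, -11-1, 10-10

YES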